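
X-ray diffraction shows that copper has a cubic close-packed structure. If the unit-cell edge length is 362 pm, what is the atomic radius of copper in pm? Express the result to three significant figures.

128 pm

In an FCC lattice, atoms touch along the face diagonal, so √2·a = 4r.
r = √2·a/4 = 1.4142 × 362 / 4 = 128 pm.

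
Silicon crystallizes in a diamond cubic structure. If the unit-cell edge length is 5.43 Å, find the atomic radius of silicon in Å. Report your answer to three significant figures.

1.18 Å

In a diamond cubic lattice, nearest neighbors lie along the body diagonal with √3·a = 8r.
r = √3·a/8 = 1.7321 × 5.43 / 8 = 1.18 Å.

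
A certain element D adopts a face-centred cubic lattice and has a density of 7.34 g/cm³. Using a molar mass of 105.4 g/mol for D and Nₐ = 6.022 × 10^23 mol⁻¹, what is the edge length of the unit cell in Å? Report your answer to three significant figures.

With Z = 4 atoms per FCC cell, a³ = Z·M/(N_A·ρ) = 4 × 105.4 / (6.022 × 10²³ × 7.340 g/cm³) = 9.538 × 10^-23 cm³.
a = (9.538 × 10^-23)^(1/3) = 4.569 × 10^-8 cm = 4.57 Å.

4.57 Å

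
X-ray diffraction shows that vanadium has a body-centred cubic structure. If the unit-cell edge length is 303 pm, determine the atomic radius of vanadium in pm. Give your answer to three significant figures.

131 pm

In a BCC lattice, atoms touch along the body diagonal, so √3·a = 4r.
r = √3·a/4 = 1.7321 × 303 / 4 = 131 pm.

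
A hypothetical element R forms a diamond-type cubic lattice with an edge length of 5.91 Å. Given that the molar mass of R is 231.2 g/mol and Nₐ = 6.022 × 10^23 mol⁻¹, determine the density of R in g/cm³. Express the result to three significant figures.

A diamond cubic unit cell contains Z = 8 atoms.
Cell volume: a³ = (5.91 Å)³ = (5.910 × 10^-8 cm)³ = 2.064 × 10^-22 cm³.
ρ = Z·M/(N_A·a³) = 8 × 231.2 / (6.022 × 10²³ × 2.064 × 10^-22) = 14.88 g/cm³.

14.9 g/cm³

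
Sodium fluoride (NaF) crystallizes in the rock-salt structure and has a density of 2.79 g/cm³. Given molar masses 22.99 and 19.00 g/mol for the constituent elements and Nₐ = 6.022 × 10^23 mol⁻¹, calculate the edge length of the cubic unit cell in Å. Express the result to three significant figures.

M(NaF) = 41.99 g/mol; Z = 4 formula units per cell.
a³ = Z·M/(N_A·ρ) = 4 × 41.99 / (6.022 × 10²³ × 2.79) = 9.997 × 10^-23 cm³, so a = 4.641 × 10^-8 cm = 4.64 Å.

4.64 Å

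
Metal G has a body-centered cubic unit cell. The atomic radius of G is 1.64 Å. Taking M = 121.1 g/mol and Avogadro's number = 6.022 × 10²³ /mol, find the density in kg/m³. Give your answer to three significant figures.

7400 kg/m³

In a BCC lattice, atoms touch along the body diagonal, so √3·a = 4r, giving a = 3.787 Å = 3.787 × 10^-8 cm.
With Z = 2, ρ = Z·M/(N_A·a³) = 2 × 121.1 / (6.022 × 10²³ × 5.433 × 10^-23) = 7.403 g/cm³ = 7400 kg/m³.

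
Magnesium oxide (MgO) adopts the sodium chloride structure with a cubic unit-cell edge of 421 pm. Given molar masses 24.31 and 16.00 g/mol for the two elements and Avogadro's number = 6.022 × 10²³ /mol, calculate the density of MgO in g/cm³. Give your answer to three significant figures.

The sodium chloride structure contains Z = 4 formula units per cell; M(MgO) = 24.31 + 16.00 = 40.31 g/mol.
a³ = (4.210 × 10^-8 cm)³ = 7.462 × 10^-23 cm³.
ρ = 4 × 40.31 / (6.022 × 10²³ × 7.462 × 10^-23) = 3.588 g/cm³.

3.59 g/cm³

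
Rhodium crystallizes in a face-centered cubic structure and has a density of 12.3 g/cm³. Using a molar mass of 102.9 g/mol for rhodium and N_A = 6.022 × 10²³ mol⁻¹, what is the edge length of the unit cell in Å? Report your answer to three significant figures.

3.82 Å

With Z = 4 atoms per FCC cell, a³ = Z·M/(N_A·ρ) = 4 × 102.9 / (6.022 × 10²³ × 12.30 g/cm³) = 5.557 × 10^-23 cm³.
a = (5.557 × 10^-23)^(1/3) = 3.816 × 10^-8 cm = 3.82 Å.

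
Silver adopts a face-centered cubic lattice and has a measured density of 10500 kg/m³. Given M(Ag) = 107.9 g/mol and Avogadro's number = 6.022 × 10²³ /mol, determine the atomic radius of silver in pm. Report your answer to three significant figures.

For an FCC cell (Z = 4), a³ = Z·M/(N_A·ρ) = 4 × 107.9 / (6.022 × 10²³ × 10.50) = 6.826 × 10^-23 cm³, so a = 4.087 × 10^-8 cm = 408.7 pm.
Atoms touch along the face diagonal, so √2·a = 4r, so r = 0.3536 × a = 144 pm.

144 pm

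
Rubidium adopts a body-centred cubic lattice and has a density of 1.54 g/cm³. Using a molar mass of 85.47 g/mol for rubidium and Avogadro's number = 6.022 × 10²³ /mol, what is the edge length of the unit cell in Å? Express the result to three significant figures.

With Z = 2 atoms per BCC cell, a³ = Z·M/(N_A·ρ) = 2 × 85.47 / (6.022 × 10²³ × 1.540 g/cm³) = 1.843 × 10^-22 cm³.
a = (1.843 × 10^-22)^(1/3) = 5.691 × 10^-8 cm = 5.69 Å.

5.69 Å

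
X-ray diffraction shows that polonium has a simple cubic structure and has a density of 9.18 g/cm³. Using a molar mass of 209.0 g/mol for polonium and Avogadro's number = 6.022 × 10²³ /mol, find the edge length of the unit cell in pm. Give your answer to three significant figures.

With Z = 1 atom per simple cubic cell, a³ = Z·M/(N_A·ρ) = 1 × 209.0 / (6.022 × 10²³ × 9.180 g/cm³) = 3.781 × 10^-23 cm³.
a = (3.781 × 10^-23)^(1/3) = 3.356 × 10^-8 cm = 336 pm.

336 pm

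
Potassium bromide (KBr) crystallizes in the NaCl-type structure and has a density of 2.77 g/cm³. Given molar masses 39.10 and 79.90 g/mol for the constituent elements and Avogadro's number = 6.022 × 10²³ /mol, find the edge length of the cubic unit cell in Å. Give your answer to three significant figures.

6.58 Å

M(KBr) = 119.0 g/mol; Z = 4 formula units per cell.
a³ = Z·M/(N_A·ρ) = 4 × 119.0 / (6.022 × 10²³ × 2.77) = 2.854 × 10^-22 cm³, so a = 6.584 × 10^-8 cm = 6.58 Å.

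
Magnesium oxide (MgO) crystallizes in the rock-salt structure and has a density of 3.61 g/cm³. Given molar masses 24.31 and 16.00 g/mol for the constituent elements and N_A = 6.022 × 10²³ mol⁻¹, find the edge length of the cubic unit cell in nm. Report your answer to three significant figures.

M(MgO) = 40.31 g/mol; Z = 4 formula units per cell.
a³ = Z·M/(N_A·ρ) = 4 × 40.31 / (6.022 × 10²³ × 3.61) = 7.417 × 10^-23 cm³, so a = 4.202 × 10^-8 cm = 0.420 nm.

0.420 nm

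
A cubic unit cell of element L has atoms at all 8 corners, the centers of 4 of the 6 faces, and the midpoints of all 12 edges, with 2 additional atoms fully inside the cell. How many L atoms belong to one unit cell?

8

Corner atoms are shared by 8 cells (1/8 each), face atoms by 2 (1/2 each), edge atoms by 4 (1/4 each), interior atoms are unshared.
Net atoms = 8 × 1/8 + 4 × 1/2 + 12 × 1/4 + 2 = 1 + 2 + 3 + 2 = 8.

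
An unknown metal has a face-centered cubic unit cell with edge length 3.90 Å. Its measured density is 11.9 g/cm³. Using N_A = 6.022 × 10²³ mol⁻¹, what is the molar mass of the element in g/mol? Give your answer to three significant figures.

An FCC cell has Z = 4 atoms; a = 3.900 × 10^-8 cm.
M = ρ·N_A·a³/Z = 11.9 × 6.022 × 10²³ × 5.932 × 10^-23 / 4 = 106 g/mol.

106 g/mol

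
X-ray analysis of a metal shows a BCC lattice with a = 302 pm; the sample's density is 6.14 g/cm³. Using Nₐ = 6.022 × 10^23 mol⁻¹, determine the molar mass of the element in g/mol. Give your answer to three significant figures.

A BCC cell has Z = 2 atoms; a = 3.020 × 10^-8 cm.
M = ρ·N_A·a³/Z = 6.14 × 6.022 × 10²³ × 2.754 × 10^-23 / 2 = 50.9 g/mol.

50.9 g/mol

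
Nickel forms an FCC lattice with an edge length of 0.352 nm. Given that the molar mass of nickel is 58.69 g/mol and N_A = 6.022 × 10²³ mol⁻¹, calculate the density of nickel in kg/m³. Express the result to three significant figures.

8940 kg/m³

An FCC unit cell contains Z = 4 atoms.
Cell volume: a³ = (0.352 nm)³ = (3.520 × 10^-8 cm)³ = 4.361 × 10^-23 cm³.
ρ = Z·M/(N_A·a³) = 4 × 58.69 / (6.022 × 10²³ × 4.361 × 10^-23) = 8.938 g/cm³ = 8940 kg/m³.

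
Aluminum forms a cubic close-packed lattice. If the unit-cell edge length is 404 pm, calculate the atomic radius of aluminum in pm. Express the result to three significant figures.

143 pm

In an FCC lattice, atoms touch along the face diagonal, so √2·a = 4r.
r = √2·a/4 = 1.4142 × 404 / 4 = 143 pm.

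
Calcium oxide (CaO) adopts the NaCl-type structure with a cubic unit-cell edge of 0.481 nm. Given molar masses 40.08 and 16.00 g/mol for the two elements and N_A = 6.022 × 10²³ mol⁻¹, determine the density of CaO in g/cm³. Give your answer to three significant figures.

3.35 g/cm³

The NaCl-type structure contains Z = 4 formula units per cell; M(CaO) = 40.08 + 16.00 = 56.08 g/mol.
a³ = (4.810 × 10^-8 cm)³ = 1.113 × 10^-22 cm³.
ρ = 4 × 56.08 / (6.022 × 10²³ × 1.113 × 10^-22) = 3.347 g/cm³.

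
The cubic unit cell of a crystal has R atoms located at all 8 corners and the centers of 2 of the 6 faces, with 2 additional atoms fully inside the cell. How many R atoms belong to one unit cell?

Corner atoms are shared by 8 cells (1/8 each), face atoms by 2 (1/2 each), interior atoms are unshared.
Net atoms = 8 × 1/8 + 2 × 1/2 + 2 = 1 + 1 + 2 = 4.

4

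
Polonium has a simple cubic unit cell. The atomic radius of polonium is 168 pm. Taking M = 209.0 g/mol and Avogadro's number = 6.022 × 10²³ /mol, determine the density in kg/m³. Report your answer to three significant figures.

9150 kg/m³

In a simple cubic lattice, atoms touch along the cell edge, so a = 2r, giving a = 336.0 pm = 3.360 × 10^-8 cm.
With Z = 1, ρ = Z·M/(N_A·a³) = 1 × 209.0 / (6.022 × 10²³ × 3.793 × 10^-23) = 9.149 g/cm³ = 9150 kg/m³.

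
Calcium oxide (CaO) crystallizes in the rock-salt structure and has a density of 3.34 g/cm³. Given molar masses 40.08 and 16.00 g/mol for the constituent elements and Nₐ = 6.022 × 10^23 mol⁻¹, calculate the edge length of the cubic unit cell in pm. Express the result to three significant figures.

M(CaO) = 56.08 g/mol; Z = 4 formula units per cell.
a³ = Z·M/(N_A·ρ) = 4 × 56.08 / (6.022 × 10²³ × 3.34) = 1.115 × 10^-22 cm³, so a = 4.813 × 10^-8 cm = 481 pm.

481 pm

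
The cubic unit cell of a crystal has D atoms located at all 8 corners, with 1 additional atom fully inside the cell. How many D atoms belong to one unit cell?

Corner atoms are shared by 8 cells (1/8 each), interior atoms are unshared.
Net atoms = 8 × 1/8 + 1 = 1 + 1 = 2.

2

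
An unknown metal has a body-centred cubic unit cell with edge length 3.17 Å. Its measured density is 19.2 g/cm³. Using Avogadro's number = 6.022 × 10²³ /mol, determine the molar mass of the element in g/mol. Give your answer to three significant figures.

A BCC cell has Z = 2 atoms; a = 3.170 × 10^-8 cm.
M = ρ·N_A·a³/Z = 19.2 × 6.022 × 10²³ × 3.186 × 10^-23 / 2 = 184 g/mol.

184 g/mol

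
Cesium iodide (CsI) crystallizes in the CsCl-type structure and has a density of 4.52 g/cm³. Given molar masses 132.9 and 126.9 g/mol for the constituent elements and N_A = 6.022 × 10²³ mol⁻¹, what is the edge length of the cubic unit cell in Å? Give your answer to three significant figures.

4.57 Å

M(CsI) = 259.8 g/mol; Z = 1 formula unit per cell.
a³ = Z·M/(N_A·ρ) = 1 × 259.8 / (6.022 × 10²³ × 4.52) = 9.545 × 10^-23 cm³, so a = 4.570 × 10^-8 cm = 4.57 Å.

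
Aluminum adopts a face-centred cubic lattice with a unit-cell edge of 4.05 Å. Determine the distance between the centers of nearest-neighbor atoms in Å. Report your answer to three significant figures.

2.86 Å

In an FCC structure, atoms touch along the face diagonal, so √2·a = 4r; the nearest-neighbor distance equals 2r = 0.7071·a.
d = 0.7071 × 4.05 = 2.86 Å.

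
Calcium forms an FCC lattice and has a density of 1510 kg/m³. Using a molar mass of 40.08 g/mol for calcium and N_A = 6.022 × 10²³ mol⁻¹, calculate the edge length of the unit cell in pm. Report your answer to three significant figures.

With Z = 4 atoms per FCC cell, a³ = Z·M/(N_A·ρ) = 4 × 40.08 / (6.022 × 10²³ × 1.510 g/cm³) = 1.763 × 10^-22 cm³.
a = (1.763 × 10^-22)^(1/3) = 5.607 × 10^-8 cm = 561 pm.

561 pm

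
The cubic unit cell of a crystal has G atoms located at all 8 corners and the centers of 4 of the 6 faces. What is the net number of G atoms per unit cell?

3

Corner atoms are shared by 8 cells (1/8 each), face atoms by 2 (1/2 each).
Net atoms = 8 × 1/8 + 4 × 1/2 = 1 + 2 = 3.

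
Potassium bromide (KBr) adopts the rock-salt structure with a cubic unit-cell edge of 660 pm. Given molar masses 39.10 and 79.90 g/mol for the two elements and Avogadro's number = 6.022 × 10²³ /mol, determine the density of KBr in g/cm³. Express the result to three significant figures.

2.75 g/cm³

The rock-salt structure contains Z = 4 formula units per cell; M(KBr) = 39.10 + 79.90 = 119.0 g/mol.
a³ = (6.600 × 10^-8 cm)³ = 2.875 × 10^-22 cm³.
ρ = 4 × 119.0 / (6.022 × 10²³ × 2.875 × 10^-22) = 2.749 g/cm³.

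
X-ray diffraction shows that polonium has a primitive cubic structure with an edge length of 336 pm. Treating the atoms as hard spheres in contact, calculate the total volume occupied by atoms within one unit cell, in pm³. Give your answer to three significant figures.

In a simple cubic lattice atoms touch along the cell edge, so a = 2r, so r = 0.5000a = 168.0 pm.
V_atoms = Z × (4/3)πr³ = 1 × (4/3)π × (168.0)³ = 1.99 × 10^7 pm³.

1.99 × 10^7 pm³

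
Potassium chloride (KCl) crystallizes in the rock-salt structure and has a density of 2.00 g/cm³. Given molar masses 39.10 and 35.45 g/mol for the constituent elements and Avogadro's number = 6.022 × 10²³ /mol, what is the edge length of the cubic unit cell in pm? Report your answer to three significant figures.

M(KCl) = 74.55 g/mol; Z = 4 formula units per cell.
a³ = Z·M/(N_A·ρ) = 4 × 74.55 / (6.022 × 10²³ × 2.00) = 2.476 × 10^-22 cm³, so a = 6.279 × 10^-8 cm = 628 pm.

628 pm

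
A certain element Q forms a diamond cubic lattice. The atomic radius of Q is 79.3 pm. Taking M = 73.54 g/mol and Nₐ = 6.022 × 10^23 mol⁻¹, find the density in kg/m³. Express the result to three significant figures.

In a diamond cubic lattice, nearest neighbors lie along the body diagonal with √3·a = 8r, giving a = 366.3 pm = 3.663 × 10^-8 cm.
With Z = 8, ρ = Z·M/(N_A·a³) = 8 × 73.54 / (6.022 × 10²³ × 4.914 × 10^-23) = 19.88 g/cm³ = 19900 kg/m³.

19900 kg/m³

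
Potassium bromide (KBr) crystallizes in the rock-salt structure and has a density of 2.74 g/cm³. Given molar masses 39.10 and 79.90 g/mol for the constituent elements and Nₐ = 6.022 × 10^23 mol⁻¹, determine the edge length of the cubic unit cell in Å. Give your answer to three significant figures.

6.61 Å

M(KBr) = 119.0 g/mol; Z = 4 formula units per cell.
a³ = Z·M/(N_A·ρ) = 4 × 119.0 / (6.022 × 10²³ × 2.74) = 2.885 × 10^-22 cm³, so a = 6.608 × 10^-8 cm = 6.61 Å.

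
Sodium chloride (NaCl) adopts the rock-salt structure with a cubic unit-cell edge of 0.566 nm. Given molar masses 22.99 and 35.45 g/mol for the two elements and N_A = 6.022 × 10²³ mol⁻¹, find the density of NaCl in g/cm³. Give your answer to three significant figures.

2.14 g/cm³

The rock-salt structure contains Z = 4 formula units per cell; M(NaCl) = 22.99 + 35.45 = 58.44 g/mol.
a³ = (5.660 × 10^-8 cm)³ = 1.813 × 10^-22 cm³.
ρ = 4 × 58.44 / (6.022 × 10²³ × 1.813 × 10^-22) = 2.141 g/cm³.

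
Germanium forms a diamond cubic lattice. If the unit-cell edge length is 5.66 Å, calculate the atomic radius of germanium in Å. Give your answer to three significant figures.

In a diamond cubic lattice, nearest neighbors lie along the body diagonal with √3·a = 8r.
r = √3·a/8 = 1.7321 × 5.66 / 8 = 1.23 Å.

1.23 Å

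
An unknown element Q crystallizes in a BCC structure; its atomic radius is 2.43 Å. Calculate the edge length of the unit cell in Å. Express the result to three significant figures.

In a BCC lattice, atoms touch along the body diagonal, so √3·a = 4r.
a = 4r/√3 = 4 × 2.43 / 1.7321 = 5.61 Å.

5.61 Å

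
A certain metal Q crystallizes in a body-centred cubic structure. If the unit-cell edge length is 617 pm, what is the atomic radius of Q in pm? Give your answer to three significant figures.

267 pm

In a BCC lattice, atoms touch along the body diagonal, so √3·a = 4r.
r = √3·a/4 = 1.7321 × 617 / 4 = 267 pm.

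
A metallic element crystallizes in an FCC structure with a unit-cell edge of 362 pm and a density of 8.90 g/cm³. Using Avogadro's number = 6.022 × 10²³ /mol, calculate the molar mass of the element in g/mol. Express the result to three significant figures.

An FCC cell has Z = 4 atoms; a = 3.620 × 10^-8 cm.
M = ρ·N_A·a³/Z = 8.90 × 6.022 × 10²³ × 4.744 × 10^-23 / 4 = 63.6 g/mol.

63.6 g/mol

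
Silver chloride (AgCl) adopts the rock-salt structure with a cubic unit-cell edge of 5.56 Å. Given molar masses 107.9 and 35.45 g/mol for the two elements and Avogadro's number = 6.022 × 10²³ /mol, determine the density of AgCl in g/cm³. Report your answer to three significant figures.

The rock-salt structure contains Z = 4 formula units per cell; M(AgCl) = 107.9 + 35.45 = 143.35 g/mol.
a³ = (5.560 × 10^-8 cm)³ = 1.719 × 10^-22 cm³.
ρ = 4 × 143.35 / (6.022 × 10²³ × 1.719 × 10^-22) = 5.540 g/cm³.

5.54 g/cm³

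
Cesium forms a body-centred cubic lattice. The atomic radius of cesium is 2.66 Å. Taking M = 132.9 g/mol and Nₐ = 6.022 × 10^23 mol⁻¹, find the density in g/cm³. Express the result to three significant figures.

1.90 g/cm³

In a BCC lattice, atoms touch along the body diagonal, so √3·a = 4r, giving a = 6.143 Å = 6.143 × 10^-8 cm.
With Z = 2, ρ = Z·M/(N_A·a³) = 2 × 132.9 / (6.022 × 10²³ × 2.318 × 10^-22) = 1.904 g/cm³.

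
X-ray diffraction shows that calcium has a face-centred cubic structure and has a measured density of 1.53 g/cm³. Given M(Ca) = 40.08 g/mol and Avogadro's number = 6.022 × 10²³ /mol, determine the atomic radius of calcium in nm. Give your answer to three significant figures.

0.197 nm

For an FCC cell (Z = 4), a³ = Z·M/(N_A·ρ) = 4 × 40.08 / (6.022 × 10²³ × 1.530) = 1.740 × 10^-22 cm³, so a = 5.583 × 10^-8 cm = 0.5583 nm.
Atoms touch along the face diagonal, so √2·a = 4r, so r = 0.3536 × a = 0.197 nm.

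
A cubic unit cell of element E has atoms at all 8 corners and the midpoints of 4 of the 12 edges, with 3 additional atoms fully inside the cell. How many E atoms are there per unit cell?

Corner atoms are shared by 8 cells (1/8 each), edge atoms by 4 (1/4 each), interior atoms are unshared.
Net atoms = 8 × 1/8 + 4 × 1/4 + 3 = 1 + 1 + 3 = 5.

5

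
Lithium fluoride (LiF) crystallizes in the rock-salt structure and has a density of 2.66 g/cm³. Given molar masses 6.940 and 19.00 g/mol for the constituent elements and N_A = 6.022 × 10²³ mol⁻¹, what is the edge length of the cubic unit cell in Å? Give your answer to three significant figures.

M(LiF) = 25.94 g/mol; Z = 4 formula units per cell.
a³ = Z·M/(N_A·ρ) = 4 × 25.94 / (6.022 × 10²³ × 2.66) = 6.478 × 10^-23 cm³, so a = 4.016 × 10^-8 cm = 4.02 Å.

4.02 Å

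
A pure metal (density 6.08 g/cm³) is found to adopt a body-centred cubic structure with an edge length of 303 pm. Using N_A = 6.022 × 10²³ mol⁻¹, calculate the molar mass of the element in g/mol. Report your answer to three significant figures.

A BCC cell has Z = 2 atoms; a = 3.030 × 10^-8 cm.
M = ρ·N_A·a³/Z = 6.08 × 6.022 × 10²³ × 2.782 × 10^-23 / 2 = 50.9 g/mol.

50.9 g/mol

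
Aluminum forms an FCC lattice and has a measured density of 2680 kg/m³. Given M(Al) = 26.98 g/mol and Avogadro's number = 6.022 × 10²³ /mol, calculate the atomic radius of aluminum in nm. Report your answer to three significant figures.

For an FCC cell (Z = 4), a³ = Z·M/(N_A·ρ) = 4 × 26.98 / (6.022 × 10²³ × 2.680) = 6.687 × 10^-23 cm³, so a = 4.059 × 10^-8 cm = 0.4059 nm.
Atoms touch along the face diagonal, so √2·a = 4r, so r = 0.3536 × a = 0.144 nm.

0.144 nm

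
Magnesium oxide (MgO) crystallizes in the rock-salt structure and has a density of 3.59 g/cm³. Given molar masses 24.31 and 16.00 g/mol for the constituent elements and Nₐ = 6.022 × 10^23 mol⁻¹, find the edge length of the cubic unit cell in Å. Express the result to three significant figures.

4.21 Å

M(MgO) = 40.31 g/mol; Z = 4 formula units per cell.
a³ = Z·M/(N_A·ρ) = 4 × 40.31 / (6.022 × 10²³ × 3.59) = 7.458 × 10^-23 cm³, so a = 4.209 × 10^-8 cm = 4.21 Å.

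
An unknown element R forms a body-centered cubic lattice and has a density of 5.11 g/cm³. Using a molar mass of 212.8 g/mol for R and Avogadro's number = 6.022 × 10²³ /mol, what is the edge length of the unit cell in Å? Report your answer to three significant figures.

With Z = 2 atoms per BCC cell, a³ = Z·M/(N_A·ρ) = 2 × 212.8 / (6.022 × 10²³ × 5.110 g/cm³) = 1.383 × 10^-22 cm³.
a = (1.383 × 10^-22)^(1/3) = 5.171 × 10^-8 cm = 5.17 Å.

5.17 Å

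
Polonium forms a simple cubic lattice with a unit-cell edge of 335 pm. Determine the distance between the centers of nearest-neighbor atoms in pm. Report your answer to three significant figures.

In a simple cubic structure, atoms touch along the cell edge, so a = 2r; the nearest-neighbor distance equals 2r = 1.000·a.
d = 1.000 × 335 = 335 pm.

335 pm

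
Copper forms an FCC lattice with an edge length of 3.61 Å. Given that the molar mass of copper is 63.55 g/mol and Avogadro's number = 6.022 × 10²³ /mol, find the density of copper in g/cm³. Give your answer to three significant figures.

8.97 g/cm³

An FCC unit cell contains Z = 4 atoms.
Cell volume: a³ = (3.61 Å)³ = (3.610 × 10^-8 cm)³ = 4.705 × 10^-23 cm³.
ρ = Z·M/(N_A·a³) = 4 × 63.55 / (6.022 × 10²³ × 4.705 × 10^-23) = 8.972 g/cm³.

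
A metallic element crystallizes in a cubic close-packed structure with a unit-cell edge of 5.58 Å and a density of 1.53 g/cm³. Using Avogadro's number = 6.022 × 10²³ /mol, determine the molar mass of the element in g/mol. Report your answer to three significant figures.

An FCC cell has Z = 4 atoms; a = 5.580 × 10^-8 cm.
M = ρ·N_A·a³/Z = 1.53 × 6.022 × 10²³ × 1.737 × 10^-22 / 4 = 40.0 g/mol.

40.0 g/mol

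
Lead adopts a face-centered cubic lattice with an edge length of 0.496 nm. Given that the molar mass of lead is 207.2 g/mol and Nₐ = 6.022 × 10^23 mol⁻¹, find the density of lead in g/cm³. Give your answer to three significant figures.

An FCC unit cell contains Z = 4 atoms.
Cell volume: a³ = (0.496 nm)³ = (4.960 × 10^-8 cm)³ = 1.220 × 10^-22 cm³.
ρ = Z·M/(N_A·a³) = 4 × 207.2 / (6.022 × 10²³ × 1.220 × 10^-22) = 11.28 g/cm³.

11.3 g/cm³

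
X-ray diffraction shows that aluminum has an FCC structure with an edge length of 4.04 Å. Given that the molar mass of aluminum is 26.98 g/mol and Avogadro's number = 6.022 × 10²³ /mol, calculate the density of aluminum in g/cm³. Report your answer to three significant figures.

2.72 g/cm³

An FCC unit cell contains Z = 4 atoms.
Cell volume: a³ = (4.04 Å)³ = (4.040 × 10^-8 cm)³ = 6.594 × 10^-23 cm³.
ρ = Z·M/(N_A·a³) = 4 × 26.98 / (6.022 × 10²³ × 6.594 × 10^-23) = 2.718 g/cm³.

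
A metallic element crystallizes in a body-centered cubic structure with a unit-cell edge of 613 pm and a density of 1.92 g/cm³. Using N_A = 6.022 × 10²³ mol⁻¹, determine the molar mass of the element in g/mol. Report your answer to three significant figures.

A BCC cell has Z = 2 atoms; a = 6.130 × 10^-8 cm.
M = ρ·N_A·a³/Z = 1.92 × 6.022 × 10²³ × 2.303 × 10^-22 / 2 = 133 g/mol.

133 g/mol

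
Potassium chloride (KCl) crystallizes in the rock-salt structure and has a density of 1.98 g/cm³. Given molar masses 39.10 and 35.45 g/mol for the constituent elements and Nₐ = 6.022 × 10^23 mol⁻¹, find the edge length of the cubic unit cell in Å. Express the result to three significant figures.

6.30 Å

M(KCl) = 74.55 g/mol; Z = 4 formula units per cell.
a³ = Z·M/(N_A·ρ) = 4 × 74.55 / (6.022 × 10²³ × 1.98) = 2.501 × 10^-22 cm³, so a = 6.300 × 10^-8 cm = 6.30 Å.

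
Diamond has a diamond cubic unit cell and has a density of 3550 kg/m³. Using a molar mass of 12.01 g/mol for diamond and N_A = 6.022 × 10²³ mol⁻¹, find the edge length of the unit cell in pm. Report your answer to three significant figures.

With Z = 8 atoms per diamond cubic cell, a³ = Z·M/(N_A·ρ) = 8 × 12.01 / (6.022 × 10²³ × 3.550 g/cm³) = 4.494 × 10^-23 cm³.
a = (4.494 × 10^-23)^(1/3) = 3.555 × 10^-8 cm = 356 pm.

356 pm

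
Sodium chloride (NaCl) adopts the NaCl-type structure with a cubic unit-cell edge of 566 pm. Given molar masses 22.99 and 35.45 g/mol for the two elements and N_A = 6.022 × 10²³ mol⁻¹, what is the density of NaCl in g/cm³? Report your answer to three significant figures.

The NaCl-type structure contains Z = 4 formula units per cell; M(NaCl) = 22.99 + 35.45 = 58.44 g/mol.
a³ = (5.660 × 10^-8 cm)³ = 1.813 × 10^-22 cm³.
ρ = 4 × 58.44 / (6.022 × 10²³ × 1.813 × 10^-22) = 2.141 g/cm³.

2.14 g/cm³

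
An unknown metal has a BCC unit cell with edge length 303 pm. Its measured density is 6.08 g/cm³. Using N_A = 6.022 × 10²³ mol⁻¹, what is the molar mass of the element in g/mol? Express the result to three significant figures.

50.9 g/mol

A BCC cell has Z = 2 atoms; a = 3.030 × 10^-8 cm.
M = ρ·N_A·a³/Z = 6.08 × 6.022 × 10²³ × 2.782 × 10^-23 / 2 = 50.9 g/mol.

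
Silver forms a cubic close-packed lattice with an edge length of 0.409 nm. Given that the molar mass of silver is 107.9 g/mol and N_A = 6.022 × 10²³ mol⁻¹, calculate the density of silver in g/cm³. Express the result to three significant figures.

An FCC unit cell contains Z = 4 atoms.
Cell volume: a³ = (0.409 nm)³ = (4.090 × 10^-8 cm)³ = 6.842 × 10^-23 cm³.
ρ = Z·M/(N_A·a³) = 4 × 107.9 / (6.022 × 10²³ × 6.842 × 10^-23) = 10.48 g/cm³.

10.5 g/cm³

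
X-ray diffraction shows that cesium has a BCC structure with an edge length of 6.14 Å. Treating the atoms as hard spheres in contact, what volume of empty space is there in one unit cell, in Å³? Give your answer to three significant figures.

In a BCC lattice atoms touch along the body diagonal, so √3·a = 4r, so r = 0.4330a = 2.659 Å.
V_cell = a³ = 231.5 Å³; V_atoms = 2 × (4/3)πr³ = 157.4 Å³.
Empty space = 231.5 − 157.4 = 74.0 Å³.

74.0 Å³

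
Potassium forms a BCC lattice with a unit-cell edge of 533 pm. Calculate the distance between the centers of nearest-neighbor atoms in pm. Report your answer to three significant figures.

462 pm

In a BCC structure, atoms touch along the body diagonal, so √3·a = 4r; the nearest-neighbor distance equals 2r = 0.8660·a.
d = 0.8660 × 533 = 462 pm.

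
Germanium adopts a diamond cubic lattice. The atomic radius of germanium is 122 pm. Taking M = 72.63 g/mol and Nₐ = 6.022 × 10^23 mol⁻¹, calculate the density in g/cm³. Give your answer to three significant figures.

In a diamond cubic lattice, nearest neighbors lie along the body diagonal with √3·a = 8r, giving a = 563.5 pm = 5.635 × 10^-8 cm.
With Z = 8, ρ = Z·M/(N_A·a³) = 8 × 72.63 / (6.022 × 10²³ × 1.789 × 10^-22) = 5.393 g/cm³.

5.39 g/cm³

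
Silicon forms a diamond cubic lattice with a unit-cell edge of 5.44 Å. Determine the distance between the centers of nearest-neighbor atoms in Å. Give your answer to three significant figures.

In a diamond cubic structure, nearest neighbors lie along the body diagonal with √3·a = 8r; the nearest-neighbor distance equals 2r = 0.4330·a.
d = 0.4330 × 5.44 = 2.36 Å.

2.36 Å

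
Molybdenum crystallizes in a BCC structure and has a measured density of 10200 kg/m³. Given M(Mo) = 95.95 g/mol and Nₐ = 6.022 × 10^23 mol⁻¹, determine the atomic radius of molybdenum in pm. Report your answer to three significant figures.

136 pm

For a BCC cell (Z = 2), a³ = Z·M/(N_A·ρ) = 2 × 95.95 / (6.022 × 10²³ × 10.20) = 3.124 × 10^-23 cm³, so a = 3.150 × 10^-8 cm = 315.0 pm.
Atoms touch along the body diagonal, so √3·a = 4r, so r = 0.4330 × a = 136 pm.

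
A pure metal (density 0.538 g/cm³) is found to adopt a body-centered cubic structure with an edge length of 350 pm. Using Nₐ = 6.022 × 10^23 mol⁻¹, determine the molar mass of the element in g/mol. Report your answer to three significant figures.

6.95 g/mol

A BCC cell has Z = 2 atoms; a = 3.500 × 10^-8 cm.
M = ρ·N_A·a³/Z = 0.538 × 6.022 × 10²³ × 4.288 × 10^-23 / 2 = 6.95 g/mol.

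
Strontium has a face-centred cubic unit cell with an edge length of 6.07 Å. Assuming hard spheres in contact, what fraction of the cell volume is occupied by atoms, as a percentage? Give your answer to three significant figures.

In an FCC lattice atoms touch along the face diagonal, so √2·a = 4r, so r = 0.3536a = 2.146 Å.
Packing fraction = Z·(4/3)πr³ / a³ = 4 × (4/3)π × (2.146)³ / (6.07)³ = 0.7405 = 74.0%.

74.0%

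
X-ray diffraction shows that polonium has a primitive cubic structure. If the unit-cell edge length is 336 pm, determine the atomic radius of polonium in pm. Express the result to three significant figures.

168 pm

In a simple cubic lattice, atoms touch along the cell edge, so a = 2r.
r = a/2 = 336/2 = 168 pm.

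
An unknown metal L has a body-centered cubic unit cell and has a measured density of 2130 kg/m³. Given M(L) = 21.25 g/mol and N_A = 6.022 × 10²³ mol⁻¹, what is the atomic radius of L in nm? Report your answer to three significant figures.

0.139 nm

For a BCC cell (Z = 2), a³ = Z·M/(N_A·ρ) = 2 × 21.25 / (6.022 × 10²³ × 2.130) = 3.313 × 10^-23 cm³, so a = 3.212 × 10^-8 cm = 0.3212 nm.
Atoms touch along the body diagonal, so √3·a = 4r, so r = 0.4330 × a = 0.139 nm.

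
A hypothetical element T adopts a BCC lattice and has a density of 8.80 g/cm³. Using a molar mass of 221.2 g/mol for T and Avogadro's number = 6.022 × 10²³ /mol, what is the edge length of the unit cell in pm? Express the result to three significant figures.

With Z = 2 atoms per BCC cell, a³ = Z·M/(N_A·ρ) = 2 × 221.2 / (6.022 × 10²³ × 8.800 g/cm³) = 8.348 × 10^-23 cm³.
a = (8.348 × 10^-23)^(1/3) = 4.370 × 10^-8 cm = 437 pm.

437 pm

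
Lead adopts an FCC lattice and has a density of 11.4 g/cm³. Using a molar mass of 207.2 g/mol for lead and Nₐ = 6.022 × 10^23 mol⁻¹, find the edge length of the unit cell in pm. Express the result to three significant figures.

With Z = 4 atoms per FCC cell, a³ = Z·M/(N_A·ρ) = 4 × 207.2 / (6.022 × 10²³ × 11.40 g/cm³) = 1.207 × 10^-22 cm³.
a = (1.207 × 10^-22)^(1/3) = 4.942 × 10^-8 cm = 494 pm.

494 pm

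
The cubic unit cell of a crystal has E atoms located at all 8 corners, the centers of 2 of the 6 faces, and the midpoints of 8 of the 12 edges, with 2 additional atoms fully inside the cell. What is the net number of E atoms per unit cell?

6

Corner atoms are shared by 8 cells (1/8 each), face atoms by 2 (1/2 each), edge atoms by 4 (1/4 each), interior atoms are unshared.
Net atoms = 8 × 1/8 + 2 × 1/2 + 8 × 1/4 + 2 = 1 + 1 + 2 + 2 = 6.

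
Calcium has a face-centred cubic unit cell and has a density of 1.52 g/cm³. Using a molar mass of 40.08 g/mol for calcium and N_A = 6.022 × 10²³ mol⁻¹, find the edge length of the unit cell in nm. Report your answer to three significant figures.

With Z = 4 atoms per FCC cell, a³ = Z·M/(N_A·ρ) = 4 × 40.08 / (6.022 × 10²³ × 1.520 g/cm³) = 1.751 × 10^-22 cm³.
a = (1.751 × 10^-22)^(1/3) = 5.595 × 10^-8 cm = 0.560 nm.

0.560 nm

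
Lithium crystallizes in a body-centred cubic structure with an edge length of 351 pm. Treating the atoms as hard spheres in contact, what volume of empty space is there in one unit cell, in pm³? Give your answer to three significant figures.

In a BCC lattice atoms touch along the body diagonal, so √3·a = 4r, so r = 0.4330a = 152.0 pm.
V_cell = a³ = 4.324 × 10^7 pm³; V_atoms = 2 × (4/3)πr³ = 2.941 × 10^7 pm³.
Empty space = 4.324 × 10^7 − 2.941 × 10^7 = 1.38 × 10^7 pm³.

1.38 × 10^7 pm³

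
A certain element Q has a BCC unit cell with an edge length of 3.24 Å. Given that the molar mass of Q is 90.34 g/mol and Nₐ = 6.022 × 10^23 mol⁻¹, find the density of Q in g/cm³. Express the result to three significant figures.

A BCC unit cell contains Z = 2 atoms.
Cell volume: a³ = (3.24 Å)³ = (3.240 × 10^-8 cm)³ = 3.401 × 10^-23 cm³.
ρ = Z·M/(N_A·a³) = 2 × 90.34 / (6.022 × 10²³ × 3.401 × 10^-23) = 8.821 g/cm³.

8.82 g/cm³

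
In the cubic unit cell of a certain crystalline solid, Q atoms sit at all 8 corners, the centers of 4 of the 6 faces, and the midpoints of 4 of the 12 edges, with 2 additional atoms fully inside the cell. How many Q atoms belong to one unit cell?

Corner atoms are shared by 8 cells (1/8 each), face atoms by 2 (1/2 each), edge atoms by 4 (1/4 each), interior atoms are unshared.
Net atoms = 8 × 1/8 + 4 × 1/2 + 4 × 1/4 + 2 = 1 + 2 + 1 + 2 = 6.

6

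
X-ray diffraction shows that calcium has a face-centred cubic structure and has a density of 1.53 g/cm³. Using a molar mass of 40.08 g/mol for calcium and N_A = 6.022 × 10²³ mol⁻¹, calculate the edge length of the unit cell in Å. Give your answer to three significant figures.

With Z = 4 atoms per FCC cell, a³ = Z·M/(N_A·ρ) = 4 × 40.08 / (6.022 × 10²³ × 1.530 g/cm³) = 1.740 × 10^-22 cm³.
a = (1.740 × 10^-22)^(1/3) = 5.583 × 10^-8 cm = 5.58 Å.

5.58 Å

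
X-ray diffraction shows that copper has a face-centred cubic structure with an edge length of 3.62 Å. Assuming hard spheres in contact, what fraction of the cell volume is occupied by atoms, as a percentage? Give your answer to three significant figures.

74.0%

In an FCC lattice atoms touch along the face diagonal, so √2·a = 4r, so r = 0.3536a = 1.280 Å.
Packing fraction = Z·(4/3)πr³ / a³ = 4 × (4/3)π × (1.280)³ / (3.62)³ = 0.7405 = 74.0%.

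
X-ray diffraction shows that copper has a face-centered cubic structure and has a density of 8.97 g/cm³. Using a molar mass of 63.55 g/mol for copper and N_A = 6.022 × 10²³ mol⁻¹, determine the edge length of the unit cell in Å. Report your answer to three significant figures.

With Z = 4 atoms per FCC cell, a³ = Z·M/(N_A·ρ) = 4 × 63.55 / (6.022 × 10²³ × 8.970 g/cm³) = 4.706 × 10^-23 cm³.
a = (4.706 × 10^-23)^(1/3) = 3.610 × 10^-8 cm = 3.61 Å.

3.61 Å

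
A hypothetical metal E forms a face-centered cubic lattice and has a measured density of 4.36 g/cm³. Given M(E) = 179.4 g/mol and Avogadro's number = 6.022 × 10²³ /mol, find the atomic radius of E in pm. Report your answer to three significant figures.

229 pm

For an FCC cell (Z = 4), a³ = Z·M/(N_A·ρ) = 4 × 179.4 / (6.022 × 10²³ × 4.360) = 2.733 × 10^-22 cm³, so a = 6.490 × 10^-8 cm = 649.0 pm.
Atoms touch along the face diagonal, so √2·a = 4r, so r = 0.3536 × a = 229 pm.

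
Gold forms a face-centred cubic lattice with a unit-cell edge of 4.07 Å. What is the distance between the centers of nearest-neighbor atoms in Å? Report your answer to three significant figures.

2.88 Å

In an FCC structure, atoms touch along the face diagonal, so √2·a = 4r; the nearest-neighbor distance equals 2r = 0.7071·a.
d = 0.7071 × 4.07 = 2.88 Å.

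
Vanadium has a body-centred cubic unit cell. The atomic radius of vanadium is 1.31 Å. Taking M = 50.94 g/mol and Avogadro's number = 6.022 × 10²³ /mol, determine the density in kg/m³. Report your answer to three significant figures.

In a BCC lattice, atoms touch along the body diagonal, so √3·a = 4r, giving a = 3.025 Å = 3.025 × 10^-8 cm.
With Z = 2, ρ = Z·M/(N_A·a³) = 2 × 50.94 / (6.022 × 10²³ × 2.769 × 10^-23) = 6.110 g/cm³ = 6110 kg/m³.

6110 kg/m³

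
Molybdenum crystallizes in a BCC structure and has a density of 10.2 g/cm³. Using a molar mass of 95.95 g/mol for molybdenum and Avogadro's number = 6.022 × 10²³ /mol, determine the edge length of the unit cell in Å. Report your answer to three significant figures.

With Z = 2 atoms per BCC cell, a³ = Z·M/(N_A·ρ) = 2 × 95.95 / (6.022 × 10²³ × 10.20 g/cm³) = 3.124 × 10^-23 cm³.
a = (3.124 × 10^-23)^(1/3) = 3.150 × 10^-8 cm = 3.15 Å.

3.15 Å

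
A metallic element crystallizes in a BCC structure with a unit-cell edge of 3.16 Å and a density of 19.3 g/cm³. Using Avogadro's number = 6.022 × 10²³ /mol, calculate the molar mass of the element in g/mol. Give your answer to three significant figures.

183 g/mol

A BCC cell has Z = 2 atoms; a = 3.160 × 10^-8 cm.
M = ρ·N_A·a³/Z = 19.3 × 6.022 × 10²³ × 3.155 × 10^-23 / 2 = 183 g/mol.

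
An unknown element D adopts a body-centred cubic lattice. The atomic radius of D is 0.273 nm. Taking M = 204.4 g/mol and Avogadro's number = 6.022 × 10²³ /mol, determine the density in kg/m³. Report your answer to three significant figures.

In a BCC lattice, atoms touch along the body diagonal, so √3·a = 4r, giving a = 0.6305 nm = 6.305 × 10^-8 cm.
With Z = 2, ρ = Z·M/(N_A·a³) = 2 × 204.4 / (6.022 × 10²³ × 2.506 × 10^-22) = 2.709 g/cm³ = 2710 kg/m³.

2710 kg/m³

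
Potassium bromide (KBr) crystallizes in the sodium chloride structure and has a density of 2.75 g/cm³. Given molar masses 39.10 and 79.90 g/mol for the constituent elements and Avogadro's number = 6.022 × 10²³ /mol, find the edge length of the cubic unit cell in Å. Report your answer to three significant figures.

M(KBr) = 119.0 g/mol; Z = 4 formula units per cell.
a³ = Z·M/(N_A·ρ) = 4 × 119.0 / (6.022 × 10²³ × 2.75) = 2.874 × 10^-22 cm³, so a = 6.600 × 10^-8 cm = 6.60 Å.

6.60 Å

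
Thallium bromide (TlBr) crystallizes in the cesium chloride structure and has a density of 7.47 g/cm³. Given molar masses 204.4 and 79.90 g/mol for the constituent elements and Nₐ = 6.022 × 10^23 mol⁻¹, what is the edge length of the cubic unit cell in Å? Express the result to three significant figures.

3.98 Å

M(TlBr) = 284.3 g/mol; Z = 1 formula unit per cell.
a³ = Z·M/(N_A·ρ) = 1 × 284.3 / (6.022 × 10²³ × 7.47) = 6.320 × 10^-23 cm³, so a = 3.983 × 10^-8 cm = 3.98 Å.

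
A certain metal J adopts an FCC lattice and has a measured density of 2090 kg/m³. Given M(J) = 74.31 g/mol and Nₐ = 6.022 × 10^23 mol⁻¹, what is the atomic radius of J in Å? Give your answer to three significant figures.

2.19 Å

For an FCC cell (Z = 4), a³ = Z·M/(N_A·ρ) = 4 × 74.31 / (6.022 × 10²³ × 2.090) = 2.362 × 10^-22 cm³, so a = 6.181 × 10^-8 cm = 6.181 Å.
Atoms touch along the face diagonal, so √2·a = 4r, so r = 0.3536 × a = 2.19 Å.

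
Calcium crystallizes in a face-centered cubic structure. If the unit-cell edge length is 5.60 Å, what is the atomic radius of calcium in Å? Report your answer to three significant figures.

1.98 Å

In an FCC lattice, atoms touch along the face diagonal, so √2·a = 4r.
r = √2·a/4 = 1.4142 × 5.60 / 4 = 1.98 Å.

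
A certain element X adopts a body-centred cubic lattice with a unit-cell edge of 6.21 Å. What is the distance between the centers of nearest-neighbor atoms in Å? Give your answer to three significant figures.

In a BCC structure, atoms touch along the body diagonal, so √3·a = 4r; the nearest-neighbor distance equals 2r = 0.8660·a.
d = 0.8660 × 6.21 = 5.38 Å.

5.38 Å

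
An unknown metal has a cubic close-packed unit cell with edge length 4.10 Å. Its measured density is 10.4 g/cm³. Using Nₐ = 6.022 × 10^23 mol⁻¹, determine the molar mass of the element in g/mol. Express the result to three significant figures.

An FCC cell has Z = 4 atoms; a = 4.100 × 10^-8 cm.
M = ρ·N_A·a³/Z = 10.4 × 6.022 × 10²³ × 6.892 × 10^-23 / 4 = 108 g/mol.

108 g/mol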